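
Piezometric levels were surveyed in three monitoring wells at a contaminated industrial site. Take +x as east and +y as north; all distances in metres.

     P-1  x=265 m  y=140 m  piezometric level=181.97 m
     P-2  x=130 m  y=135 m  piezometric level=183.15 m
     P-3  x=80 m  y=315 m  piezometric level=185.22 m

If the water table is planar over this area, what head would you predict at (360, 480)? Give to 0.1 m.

Taking P-1 as reference: P-2−P-1 = (-135, -5, +1.18); P-3−P-1 = (-185, 175, +3.25).
Determinant of the coordinate differences = (-135)·175 − (-185)·(-5) = -24550.
∂h/∂x = [(+1.18)·175 − (+3.25)·(-5)] / -24550 = -0.009073
∂h/∂y = [(-135)·(+3.25) − (-185)·(+1.18)] / -24550 = +0.008980
h(360, 480) = 181.97 + (-0.009073)·(95) + (+0.008980)·(340) = 181.97 -0.862 +3.053 = 184.161 m.

184.2 m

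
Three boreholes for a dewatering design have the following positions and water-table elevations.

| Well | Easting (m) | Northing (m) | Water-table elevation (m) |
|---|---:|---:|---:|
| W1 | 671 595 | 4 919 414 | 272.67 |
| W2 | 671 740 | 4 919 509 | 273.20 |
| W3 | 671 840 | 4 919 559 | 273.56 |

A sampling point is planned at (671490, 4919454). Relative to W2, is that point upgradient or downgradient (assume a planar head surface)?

downgradient

Taking W1 as reference: W2−W1 = (145, 95, +0.53); W3−W1 = (245, 145, +0.89).
Determinant of the coordinate differences = 145·145 − 245·95 = -2250.
∂h/∂x = [(+0.53)·145 − (+0.89)·95] / -2250 = +0.003422
∂h/∂y = [145·(+0.89) − 245·(+0.53)] / -2250 = +0.0003556
Head at (671490, 4919454) = 272.67 + (+0.003422)·(-105) + (+0.0003556)·(40) = 272.32 m.
That is lower than the 273.20 m at W2, so the point is downgradient.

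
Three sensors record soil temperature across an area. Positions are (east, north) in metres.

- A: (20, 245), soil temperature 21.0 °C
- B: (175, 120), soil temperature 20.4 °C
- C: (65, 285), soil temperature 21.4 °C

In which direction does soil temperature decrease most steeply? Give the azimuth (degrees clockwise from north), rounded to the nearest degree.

196°

Three-point gradient (reference A): Δ to B = (155, -125, -0.6), Δ to C = (45, 40, +0.4).
∂T/∂x = +0.002199, ∂T/∂y = +0.007526 (det = 11825).
Steepest decrease is along −∇f: components (-0.002199 E, -0.007526 N).
Azimuth = atan2(-0.002199, -0.007526) = 196.3° ≈ 196°.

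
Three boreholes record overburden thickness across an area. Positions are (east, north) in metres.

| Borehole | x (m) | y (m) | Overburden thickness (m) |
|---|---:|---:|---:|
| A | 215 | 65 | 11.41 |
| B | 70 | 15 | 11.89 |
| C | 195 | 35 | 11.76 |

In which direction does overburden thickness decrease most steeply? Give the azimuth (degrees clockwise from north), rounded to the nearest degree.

356°

Differences from A: to B (Δx, Δy, Δh) = (-145, -50, +0.48); to C = (-20, -30, +0.35).
Solve a·Δx + b·Δy = Δd: det = (-145)·(-30) − (-20)·(-50) = 3350.
∂d/∂x = [(+0.48)·(-30) − (+0.35)·(-50)] / 3350 = +0.0009254
∂d/∂y = [(-145)·(+0.35) − (-20)·(+0.48)] / 3350 = -0.01228
Steepest decrease is along −∇f: components (-0.0009254 E, +0.01228 N).
Azimuth = atan2(-0.0009254, +0.01228) = 355.7° ≈ 356°.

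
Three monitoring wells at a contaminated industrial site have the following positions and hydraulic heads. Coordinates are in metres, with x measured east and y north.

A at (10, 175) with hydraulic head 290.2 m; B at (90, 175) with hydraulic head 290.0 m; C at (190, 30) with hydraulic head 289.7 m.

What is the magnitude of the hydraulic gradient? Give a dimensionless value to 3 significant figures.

With h = a·x + b·y + c and A as origin, the differences give:
  80·a + 0·b = -0.2
  180·a + (-145)·b = -0.5
Eliminate b (×(-145) and ×0, subtract): -11600·a = 29.00 → a = ∂h/∂x = -0.002500
Back-substitute: b = ∂h/∂y = +0.0003448.
|∇h| = √(-0.002500² + 0.0003448²) = 0.002524

0.00252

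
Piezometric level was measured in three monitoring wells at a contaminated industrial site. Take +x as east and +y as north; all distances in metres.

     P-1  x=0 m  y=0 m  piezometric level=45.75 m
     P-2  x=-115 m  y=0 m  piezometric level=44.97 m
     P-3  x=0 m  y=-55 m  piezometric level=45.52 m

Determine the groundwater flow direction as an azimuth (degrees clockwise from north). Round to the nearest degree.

238°

∂h/∂x = (44.97 − 45.75) / (-115 − 0) = +0.006783
∂h/∂y = (45.52 − 45.75) / (-55 − 0) = +0.004182
Flow direction (−∇h) has components (-0.006783 E, -0.004182 N).
Azimuth = atan2(E, N) = atan2(-0.006783, -0.004182) = 238.3° ≈ 238°.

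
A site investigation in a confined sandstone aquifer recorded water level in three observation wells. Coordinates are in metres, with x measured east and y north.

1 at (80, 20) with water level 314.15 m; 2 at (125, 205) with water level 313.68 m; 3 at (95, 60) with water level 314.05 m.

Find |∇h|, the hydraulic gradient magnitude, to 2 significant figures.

With h = a·x + b·y + c and 1 as origin, the differences give:
  45·a + 185·b = -0.47
  15·a + 40·b = -0.10
Eliminate b (×40 and ×185, subtract): -975·a = -0.300 → a = ∂h/∂x = +0.0003077
Back-substitute: b = ∂h/∂y = -0.002615.
|∇h| = √(0.0003077² + -0.002615²) = 0.002633

0.0026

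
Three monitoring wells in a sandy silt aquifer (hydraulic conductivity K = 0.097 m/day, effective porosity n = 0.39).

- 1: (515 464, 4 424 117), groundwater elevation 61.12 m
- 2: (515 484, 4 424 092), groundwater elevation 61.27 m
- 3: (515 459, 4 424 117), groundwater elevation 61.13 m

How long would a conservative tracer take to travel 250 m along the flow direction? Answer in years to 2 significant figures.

350 years

Differences from 1: to 2 (Δx, Δy, Δh) = (20, -25, +0.15); to 3 = (-5, 0, +0.01).
Solve a·Δx + b·Δy = Δh: det = 20·0 − (-5)·(-25) = -125.
∂h/∂x = [(+0.15)·0 − (+0.01)·(-25)] / -125 = -0.002000
∂h/∂y = [20·(+0.01) − (-5)·(+0.15)] / -125 = -0.007600
|∇h| = √(-0.002000² + -0.007600²) = 0.007859
Seepage velocity v = K·i/n = 0.097 × 0.007859 / 0.39 = 0.001955 m/day.
t = 250 / 0.001955 = 1.279e+05 days = 350 years.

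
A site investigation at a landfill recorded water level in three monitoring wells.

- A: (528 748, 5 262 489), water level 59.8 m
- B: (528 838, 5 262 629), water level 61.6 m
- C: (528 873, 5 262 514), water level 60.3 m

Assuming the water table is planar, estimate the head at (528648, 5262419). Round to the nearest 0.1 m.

Differences from A: to B (Δx, Δy, Δh) = (90, 140, +1.8); to C = (125, 25, +0.5).
Solve a·Δx + b·Δy = Δh: det = 90·25 − 125·140 = -15250.
∂h/∂x = [(+1.8)·25 − (+0.5)·140] / -15250 = +0.001639
∂h/∂y = [90·(+0.5) − 125·(+1.8)] / -15250 = +0.01180
h(528648, 5262419) = 59.8 + (+0.001639)·(-100) + (+0.01180)·(-70) = 59.8 -0.164 -0.826 = 58.810 m.

58.8 m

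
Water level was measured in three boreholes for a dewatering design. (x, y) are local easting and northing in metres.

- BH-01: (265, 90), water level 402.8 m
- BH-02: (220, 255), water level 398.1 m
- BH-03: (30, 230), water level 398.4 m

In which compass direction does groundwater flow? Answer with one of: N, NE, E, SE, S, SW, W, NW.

N

With h = a·x + b·y + c and BH-01 as origin, the differences give:
  (-45)·a + 165·b = -4.7
  (-235)·a + 140·b = -4.4
Eliminate b (×140 and ×165, subtract): 32475·a = 68.00 → a = ∂h/∂x = +0.002094
Back-substitute: b = ∂h/∂y = -0.02791.
Flow = −∇h = (-0.002094 east, +0.02791 north), which points north.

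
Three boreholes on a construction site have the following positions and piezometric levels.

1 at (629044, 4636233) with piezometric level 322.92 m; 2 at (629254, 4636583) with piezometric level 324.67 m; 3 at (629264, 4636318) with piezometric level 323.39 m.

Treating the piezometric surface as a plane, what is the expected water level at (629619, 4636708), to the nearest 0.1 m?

Differences from 1: to 2 (Δx, Δy, Δh) = (210, 350, +1.75); to 3 = (220, 85, +0.47).
Solve a·Δx + b·Δy = Δh: det = 210·85 − 220·350 = -59150.
∂h/∂x = [(+1.75)·85 − (+0.47)·350] / -59150 = +0.0002663
∂h/∂y = [210·(+0.47) − 220·(+1.75)] / -59150 = +0.004840
h(629619, 4636708) = 322.92 + (+0.0002663)·(575) + (+0.004840)·(475) = 322.92 +0.153 +2.299 = 325.372 m.

325.4 m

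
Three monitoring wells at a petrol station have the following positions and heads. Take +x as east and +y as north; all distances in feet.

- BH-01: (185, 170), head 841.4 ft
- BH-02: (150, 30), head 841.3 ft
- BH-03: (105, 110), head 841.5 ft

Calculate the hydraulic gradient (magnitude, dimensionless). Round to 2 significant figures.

0.0025

Differences from BH-01: to BH-02 (Δx, Δy, Δh) = (-35, -140, -0.1); to BH-03 = (-80, -60, +0.1).
Solve a·Δx + b·Δy = Δh: det = (-35)·(-60) − (-80)·(-140) = -9100.
∂h/∂x = [(-0.1)·(-60) − (+0.1)·(-140)] / -9100 = -0.002198
∂h/∂y = [(-35)·(+0.1) − (-80)·(-0.1)] / -9100 = +0.001264
|∇h| = √(-0.002198² + 0.001264²) = 0.002536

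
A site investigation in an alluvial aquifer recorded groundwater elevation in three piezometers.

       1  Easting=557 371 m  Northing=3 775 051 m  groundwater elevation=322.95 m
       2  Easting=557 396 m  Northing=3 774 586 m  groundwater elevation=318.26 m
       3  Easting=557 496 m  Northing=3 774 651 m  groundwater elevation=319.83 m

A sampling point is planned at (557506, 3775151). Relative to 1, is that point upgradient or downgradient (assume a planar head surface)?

upgradient

Differences from 1: to 2 (Δx, Δy, Δh) = (25, -465, -4.69); to 3 = (125, -400, -3.12).
Determinant of the coordinate differences = 25·(-400) − 125·(-465) = 48125.
∂h/∂x = [(-4.69)·(-400) − (-3.12)·(-465)] / 48125 = +0.008835
∂h/∂y = [25·(-3.12) − 125·(-4.69)] / 48125 = +0.01056
Head at (557506, 3775151) = 322.95 + (+0.008835)·(135) + (+0.01056)·(100) = 325.20 m.
That is higher than the 322.95 m at 1, so the point is upgradient.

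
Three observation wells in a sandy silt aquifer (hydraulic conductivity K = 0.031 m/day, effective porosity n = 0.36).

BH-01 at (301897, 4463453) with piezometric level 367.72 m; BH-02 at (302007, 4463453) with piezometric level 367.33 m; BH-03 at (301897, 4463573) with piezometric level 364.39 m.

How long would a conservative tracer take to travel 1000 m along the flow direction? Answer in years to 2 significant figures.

1100 years

∂h/∂x = (367.33 − 367.72) / (302007 − 301897) = -0.003545
∂h/∂y = (364.39 − 367.72) / (4463573 − 4463453) = -0.02775
|∇h| = √(-0.003545² + -0.02775²) = 0.02798
Seepage velocity v = K·i/n = 0.031 × 0.02798 / 0.36 = 0.002409 m/day.
t = 1000 / 0.002409 = 4.151e+05 days = 1.14e+03 years.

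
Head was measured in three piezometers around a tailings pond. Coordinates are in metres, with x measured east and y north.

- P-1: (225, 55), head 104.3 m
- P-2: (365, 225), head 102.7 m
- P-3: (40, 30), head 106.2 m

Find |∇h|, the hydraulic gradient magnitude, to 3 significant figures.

Differences from P-1: to P-2 (Δx, Δy, Δh) = (140, 170, -1.6); to P-3 = (-185, -25, +1.9).
Solve a·Δx + b·Δy = Δh: det = 140·(-25) − (-185)·170 = 27950.
∂h/∂x = [(-1.6)·(-25) − (+1.9)·170] / 27950 = -0.01013
∂h/∂y = [140·(+1.9) − (-185)·(-1.6)] / 27950 = -0.001073
|∇h| = √(-0.01013² + -0.001073²) = 0.01019

0.0102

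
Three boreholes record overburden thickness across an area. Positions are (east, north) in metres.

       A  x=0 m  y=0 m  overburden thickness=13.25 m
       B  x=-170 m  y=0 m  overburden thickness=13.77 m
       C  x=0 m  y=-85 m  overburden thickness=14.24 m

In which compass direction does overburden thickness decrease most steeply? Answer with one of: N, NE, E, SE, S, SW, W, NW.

∂d/∂x = (13.77 − 13.25) / (-170 − 0) = -0.003059
∂d/∂y = (14.24 − 13.25) / (-85 − 0) = -0.01165
Steepest decrease is along −∇f = (+0.003059 E, +0.01165 N) → north.

N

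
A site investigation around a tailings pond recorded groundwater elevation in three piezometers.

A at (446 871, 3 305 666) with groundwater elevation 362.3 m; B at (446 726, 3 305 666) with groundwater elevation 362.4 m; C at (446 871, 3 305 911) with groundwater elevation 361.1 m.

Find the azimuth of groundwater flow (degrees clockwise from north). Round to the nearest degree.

008°

∂h/∂x = (362.4 − 362.3) / (446726 − 446871) = -0.0006897
∂h/∂y = (361.1 − 362.3) / (3305911 − 3305666) = -0.004898
Flow direction (−∇h) has components (+0.0006897 E, +0.004898 N).
Azimuth = atan2(E, N) = atan2(+0.0006897, +0.004898) = 8.0° ≈ 008°.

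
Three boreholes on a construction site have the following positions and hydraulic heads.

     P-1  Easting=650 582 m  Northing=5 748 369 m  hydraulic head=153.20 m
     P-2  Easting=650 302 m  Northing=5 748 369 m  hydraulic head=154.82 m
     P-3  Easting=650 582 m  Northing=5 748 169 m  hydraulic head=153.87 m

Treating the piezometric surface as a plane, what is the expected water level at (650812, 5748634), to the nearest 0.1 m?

151.0 m

∂h/∂x = (154.82 − 153.20) / (650302 − 650582) = -0.005786
∂h/∂y = (153.87 − 153.20) / (5748169 − 5748369) = -0.003350
h(650812, 5748634) = 153.20 + (-0.005786)·(230) + (-0.003350)·(265) = 153.20 -1.331 -0.888 = 150.982 m.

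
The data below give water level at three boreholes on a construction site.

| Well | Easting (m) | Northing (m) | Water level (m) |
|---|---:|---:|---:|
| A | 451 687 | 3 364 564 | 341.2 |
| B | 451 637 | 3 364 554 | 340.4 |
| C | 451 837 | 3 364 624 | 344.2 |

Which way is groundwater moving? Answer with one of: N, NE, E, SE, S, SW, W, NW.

SW

Three-point gradient (reference A): Δ to B = (-50, -10, -0.8), Δ to C = (150, 60, +3.0).
∂h/∂x = +0.01200, ∂h/∂y = +0.02000 (det = -1500).
Flow = −∇h = (-0.01200 east, -0.02000 north), which points southwest.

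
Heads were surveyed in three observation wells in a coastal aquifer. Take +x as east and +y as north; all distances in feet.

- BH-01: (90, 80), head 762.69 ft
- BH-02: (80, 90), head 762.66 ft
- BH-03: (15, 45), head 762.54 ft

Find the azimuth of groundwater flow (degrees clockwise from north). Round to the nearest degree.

286°

Taking BH-01 as reference: BH-02−BH-01 = (-10, 10, -0.03); BH-03−BH-01 = (-75, -35, -0.15).
Solve a·Δx + b·Δy = Δh: det = (-10)·(-35) − (-75)·10 = 1100.
∂h/∂x = [(-0.03)·(-35) − (-0.15)·10] / 1100 = +0.002318
∂h/∂y = [(-10)·(-0.15) − (-75)·(-0.03)] / 1100 = -0.0006818
Flow direction (−∇h) has components (-0.002318 E, +0.0006818 N).
Azimuth = atan2(E, N) = atan2(-0.002318, +0.0006818) = 286.4° ≈ 286°.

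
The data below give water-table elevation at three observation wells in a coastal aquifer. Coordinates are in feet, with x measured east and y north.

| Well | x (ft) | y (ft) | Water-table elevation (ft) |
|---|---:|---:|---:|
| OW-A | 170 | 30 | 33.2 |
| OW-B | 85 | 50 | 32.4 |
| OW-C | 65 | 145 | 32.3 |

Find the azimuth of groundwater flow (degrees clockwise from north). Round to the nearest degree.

264°

Taking OW-A as reference: OW-B−OW-A = (-85, 20, -0.8); OW-C−OW-A = (-105, 115, -0.9).
Determinant of the coordinate differences = (-85)·115 − (-105)·20 = -7675.
∂h/∂x = [(-0.8)·115 − (-0.9)·20] / -7675 = +0.009642
∂h/∂y = [(-85)·(-0.9) − (-105)·(-0.8)] / -7675 = +0.0009772
Flow direction (−∇h) has components (-0.009642 E, -0.0009772 N).
Azimuth = atan2(E, N) = atan2(-0.009642, -0.0009772) = 264.2° ≈ 264°.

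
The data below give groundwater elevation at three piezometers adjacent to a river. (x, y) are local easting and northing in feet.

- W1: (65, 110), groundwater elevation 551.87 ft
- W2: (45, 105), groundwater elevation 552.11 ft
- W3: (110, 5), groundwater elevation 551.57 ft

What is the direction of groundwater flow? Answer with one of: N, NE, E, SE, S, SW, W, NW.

With h = a·x + b·y + c and W1 as origin, the differences give:
  (-20)·a + (-5)·b = +0.24
  45·a + (-105)·b = -0.30
Eliminate b (×(-105) and ×(-5), subtract): 2325·a = -26.700 → a = ∂h/∂x = -0.01148
Back-substitute: b = ∂h/∂y = -0.002065.
Flow = −∇h = (+0.01148 east, +0.002065 north), which points east.

E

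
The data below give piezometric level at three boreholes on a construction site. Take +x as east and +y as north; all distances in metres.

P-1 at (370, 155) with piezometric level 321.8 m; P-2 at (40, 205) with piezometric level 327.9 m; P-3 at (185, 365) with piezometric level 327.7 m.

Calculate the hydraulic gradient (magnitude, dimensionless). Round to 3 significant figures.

0.0213

With h = a·x + b·y + c and P-1 as origin, the differences give:
  (-330)·a + 50·b = +6.1
  (-185)·a + 210·b = +5.9
Eliminate b (×210 and ×50, subtract): -60050·a = 986.00 → a = ∂h/∂x = -0.01642
Back-substitute: b = ∂h/∂y = +0.01363.
|∇h| = √(-0.01642² + 0.01363²) = 0.02134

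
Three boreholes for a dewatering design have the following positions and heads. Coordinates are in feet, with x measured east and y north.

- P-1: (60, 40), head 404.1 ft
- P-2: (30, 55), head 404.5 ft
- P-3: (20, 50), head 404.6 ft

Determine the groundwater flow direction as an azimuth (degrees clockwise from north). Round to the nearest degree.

106°

Differences from P-1: to P-2 (Δx, Δy, Δh) = (-30, 15, +0.4); to P-3 = (-40, 10, +0.5).
Solve a·Δx + b·Δy = Δh: det = (-30)·10 − (-40)·15 = 300.
∂h/∂x = [(+0.4)·10 − (+0.5)·15] / 300 = -0.01167
∂h/∂y = [(-30)·(+0.5) − (-40)·(+0.4)] / 300 = +0.003333
Flow direction (−∇h) has components (+0.01167 E, -0.003333 N).
Azimuth = atan2(E, N) = atan2(+0.01167, -0.003333) = 105.9° ≈ 106°.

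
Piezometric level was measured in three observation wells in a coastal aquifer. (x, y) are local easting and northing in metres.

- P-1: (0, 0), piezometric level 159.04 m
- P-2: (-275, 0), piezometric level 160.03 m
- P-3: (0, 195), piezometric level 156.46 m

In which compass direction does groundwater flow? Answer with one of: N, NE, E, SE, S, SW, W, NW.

∂h/∂x = (160.03 − 159.04) / (-275 − 0) = -0.003600
∂h/∂y = (156.46 − 159.04) / (195 − 0) = -0.01323
Flow = −∇h = (+0.003600 east, +0.01323 north), which points north.

N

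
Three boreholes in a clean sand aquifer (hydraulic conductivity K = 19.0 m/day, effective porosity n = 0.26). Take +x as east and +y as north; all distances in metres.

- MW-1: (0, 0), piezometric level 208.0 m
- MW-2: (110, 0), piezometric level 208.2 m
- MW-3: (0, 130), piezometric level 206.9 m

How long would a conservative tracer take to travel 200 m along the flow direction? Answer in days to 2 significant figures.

320 days

∂h/∂x = (208.2 − 208.0) / (110 − 0) = +0.001818
∂h/∂y = (206.9 − 208.0) / (130 − 0) = -0.008462
|∇h| = √(0.001818² + -0.008462²) = 0.008655
Seepage velocity v = K·i/n = 19.0 × 0.008655 / 0.26 = 0.6325 m/day.
t = 200 / 0.6325 = 316.2 days.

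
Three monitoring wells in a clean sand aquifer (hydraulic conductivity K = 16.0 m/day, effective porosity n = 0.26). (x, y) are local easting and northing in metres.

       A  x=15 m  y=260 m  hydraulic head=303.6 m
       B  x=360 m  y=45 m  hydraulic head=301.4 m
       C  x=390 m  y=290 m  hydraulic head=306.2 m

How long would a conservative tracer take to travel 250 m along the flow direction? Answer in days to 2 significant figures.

210 days

Differences from A: to B (Δx, Δy, Δh) = (345, -215, -2.2); to C = (375, 30, +2.6).
Solve a·Δx + b·Δy = Δh: det = 345·30 − 375·(-215) = 90975.
∂h/∂x = [(-2.2)·30 − (+2.6)·(-215)] / 90975 = +0.005419
∂h/∂y = [345·(+2.6) − 375·(-2.2)] / 90975 = +0.01893
|∇h| = √(0.005419² + 0.01893²) = 0.01969
Seepage velocity v = K·i/n = 16.0 × 0.01969 / 0.26 = 1.212 m/day.
t = 250 / 1.212 = 206.3 days.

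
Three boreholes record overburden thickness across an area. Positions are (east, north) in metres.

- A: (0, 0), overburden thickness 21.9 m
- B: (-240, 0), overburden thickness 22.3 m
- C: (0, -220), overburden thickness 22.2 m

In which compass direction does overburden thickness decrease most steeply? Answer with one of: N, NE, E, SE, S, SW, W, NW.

NE

∂d/∂x = (22.3 − 21.9) / (-240 − 0) = -0.001667
∂d/∂y = (22.2 − 21.9) / (-220 − 0) = -0.001364
Steepest decrease is along −∇f = (+0.001667 E, +0.001364 N) → northeast.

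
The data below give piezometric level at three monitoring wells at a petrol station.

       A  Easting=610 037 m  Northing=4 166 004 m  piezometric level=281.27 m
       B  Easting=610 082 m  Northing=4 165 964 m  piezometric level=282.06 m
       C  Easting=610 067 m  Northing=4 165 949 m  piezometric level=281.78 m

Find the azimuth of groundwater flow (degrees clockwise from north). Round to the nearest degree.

268°

Differences from A: to B (Δx, Δy, Δh) = (45, -40, +0.79); to C = (30, -55, +0.51).
Solve a·Δx + b·Δy = Δh: det = 45·(-55) − 30·(-40) = -1275.
∂h/∂x = [(+0.79)·(-55) − (+0.51)·(-40)] / -1275 = +0.01808
∂h/∂y = [45·(+0.51) − 30·(+0.79)] / -1275 = +0.0005882
Flow direction (−∇h) has components (-0.01808 E, -0.0005882 N).
Azimuth = atan2(E, N) = atan2(-0.01808, -0.0005882) = 268.1° ≈ 268°.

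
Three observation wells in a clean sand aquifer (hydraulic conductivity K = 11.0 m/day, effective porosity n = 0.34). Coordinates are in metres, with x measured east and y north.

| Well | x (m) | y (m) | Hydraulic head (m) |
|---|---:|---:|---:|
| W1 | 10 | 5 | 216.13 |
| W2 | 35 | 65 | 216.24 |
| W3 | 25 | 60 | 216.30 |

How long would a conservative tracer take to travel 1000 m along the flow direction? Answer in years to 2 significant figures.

Differences from W1: to W2 (Δx, Δy, Δh) = (25, 60, +0.11); to W3 = (15, 55, +0.17).
Solve a·Δx + b·Δy = Δh: det = 25·55 − 15·60 = 475.
∂h/∂x = [(+0.11)·55 − (+0.17)·60] / 475 = -0.008737
∂h/∂y = [25·(+0.17) − 15·(+0.11)] / 475 = +0.005474
|∇h| = √(-0.008737² + 0.005474²) = 0.01031
Seepage velocity v = K·i/n = 11.0 × 0.01031 / 0.34 = 0.3336 m/day.
t = 1000 / 0.3336 = 2998 days = 8.21 years.

8.2 years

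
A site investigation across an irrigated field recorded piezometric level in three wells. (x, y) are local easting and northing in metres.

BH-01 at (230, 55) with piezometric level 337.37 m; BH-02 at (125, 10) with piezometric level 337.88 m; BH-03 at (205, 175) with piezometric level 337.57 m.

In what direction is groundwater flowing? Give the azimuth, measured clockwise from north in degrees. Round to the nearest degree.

097°

Differences from BH-01: to BH-02 (Δx, Δy, Δh) = (-105, -45, +0.51); to BH-03 = (-25, 120, +0.20).
Determinant of the coordinate differences = (-105)·120 − (-25)·(-45) = -13725.
∂h/∂x = [(+0.51)·120 − (+0.20)·(-45)] / -13725 = -0.005115
∂h/∂y = [(-105)·(+0.20) − (-25)·(+0.51)] / -13725 = +0.0006011
Flow direction (−∇h) has components (+0.005115 E, -0.0006011 N).
Azimuth = atan2(E, N) = atan2(+0.005115, -0.0006011) = 96.7° ≈ 097°.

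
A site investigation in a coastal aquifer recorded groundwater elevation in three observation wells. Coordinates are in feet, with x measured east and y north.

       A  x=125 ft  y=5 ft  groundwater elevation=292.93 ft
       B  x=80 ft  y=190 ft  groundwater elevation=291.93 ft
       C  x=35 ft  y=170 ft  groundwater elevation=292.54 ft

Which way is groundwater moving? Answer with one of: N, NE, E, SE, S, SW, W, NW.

Differences from A: to B (Δx, Δy, Δh) = (-45, 185, -1.00); to C = (-90, 165, -0.39).
Determinant of the coordinate differences = (-45)·165 − (-90)·185 = 9225.
∂h/∂x = [(-1.00)·165 − (-0.39)·185] / 9225 = -0.01007
∂h/∂y = [(-45)·(-0.39) − (-90)·(-1.00)] / 9225 = -0.007854
Flow = −∇h = (+0.01007 east, +0.007854 north), which points northeast.

NE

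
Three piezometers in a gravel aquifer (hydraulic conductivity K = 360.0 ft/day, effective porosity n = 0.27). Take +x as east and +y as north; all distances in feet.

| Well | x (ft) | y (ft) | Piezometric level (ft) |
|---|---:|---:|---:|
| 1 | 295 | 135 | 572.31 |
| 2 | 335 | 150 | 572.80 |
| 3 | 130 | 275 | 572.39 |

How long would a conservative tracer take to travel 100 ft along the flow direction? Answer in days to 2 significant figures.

5.6 days

Three-point gradient (reference 1): Δ to 2 = (40, 15, +0.49), Δ to 3 = (-165, 140, +0.08).
∂h/∂x = +0.008347, ∂h/∂y = +0.01041 (det = 8075).
|∇h| = √(0.008347² + 0.01041²) = 0.01334
Seepage velocity v = K·i/n = 360.0 × 0.01334 / 0.27 = 17.79 ft/day.
t = 100 / 17.79 = 5.621 days.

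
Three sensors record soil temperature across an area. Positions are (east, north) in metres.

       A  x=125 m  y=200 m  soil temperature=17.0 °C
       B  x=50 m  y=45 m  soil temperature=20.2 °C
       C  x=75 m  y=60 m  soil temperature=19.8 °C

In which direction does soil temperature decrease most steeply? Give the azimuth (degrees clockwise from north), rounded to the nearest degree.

Taking A as reference: B−A = (-75, -155, +3.2); C−A = (-50, -140, +2.8).
Determinant of the coordinate differences = (-75)·(-140) − (-50)·(-155) = 2750.
∂T/∂x = [(+3.2)·(-140) − (+2.8)·(-155)] / 2750 = -0.005091
∂T/∂y = [(-75)·(+2.8) − (-50)·(+3.2)] / 2750 = -0.01818
Steepest decrease is along −∇f: components (+0.005091 E, +0.01818 N).
Azimuth = atan2(+0.005091, +0.01818) = 15.6° ≈ 016°.

016°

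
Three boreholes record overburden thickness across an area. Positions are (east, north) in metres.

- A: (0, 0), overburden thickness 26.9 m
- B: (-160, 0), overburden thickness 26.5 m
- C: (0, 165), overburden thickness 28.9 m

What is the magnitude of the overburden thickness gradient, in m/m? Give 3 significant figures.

∂d/∂x = (26.5 − 26.9) / (-160 − 0) = +0.002500
∂d/∂y = (28.9 − 26.9) / (165 − 0) = +0.01212
|∇f| = √(0.002500² + 0.01212²) = 0.01238 m/m

0.0124 m/m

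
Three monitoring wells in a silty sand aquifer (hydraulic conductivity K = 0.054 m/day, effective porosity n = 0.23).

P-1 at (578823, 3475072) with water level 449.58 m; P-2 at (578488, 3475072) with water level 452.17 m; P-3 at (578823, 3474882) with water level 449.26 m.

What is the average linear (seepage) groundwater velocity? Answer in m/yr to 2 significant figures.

∂h/∂x = (452.17 − 449.58) / (578488 − 578823) = -0.007731
∂h/∂y = (449.26 − 449.58) / (3474882 − 3475072) = +0.001684
|∇h| = √(-0.007731² + 0.001684²) = 0.007912
Seepage velocity v = K·i/n = 0.054 × 0.007912 / 0.23 = 0.001858 m/day = 0.6786 m/yr.

0.68 m/yr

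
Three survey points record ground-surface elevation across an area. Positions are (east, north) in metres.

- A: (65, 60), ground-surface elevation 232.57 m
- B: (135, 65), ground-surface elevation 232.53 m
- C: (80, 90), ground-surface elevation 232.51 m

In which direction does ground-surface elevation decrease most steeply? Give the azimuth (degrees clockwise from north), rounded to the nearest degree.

014°

Differences from A: to B (Δx, Δy, Δh) = (70, 5, -0.04); to C = (15, 30, -0.06).
Determinant of the coordinate differences = 70·30 − 15·5 = 2025.
∂z/∂x = [(-0.04)·30 − (-0.06)·5] / 2025 = -0.0004444
∂z/∂y = [70·(-0.06) − 15·(-0.04)] / 2025 = -0.001778
Steepest decrease is along −∇f: components (+0.0004444 E, +0.001778 N).
Azimuth = atan2(+0.0004444, +0.001778) = 14.0° ≈ 014°.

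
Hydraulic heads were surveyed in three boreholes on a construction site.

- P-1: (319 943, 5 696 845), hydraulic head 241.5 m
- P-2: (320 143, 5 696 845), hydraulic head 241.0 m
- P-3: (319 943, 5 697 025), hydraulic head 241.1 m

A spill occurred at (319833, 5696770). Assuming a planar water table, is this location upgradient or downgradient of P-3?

upgradient

∂h/∂x = (241.0 − 241.5) / (320143 − 319943) = -0.002500
∂h/∂y = (241.1 − 241.5) / (5697025 − 5696845) = -0.002222
Head at (319833, 5696770) = 241.5 + (-0.002500)·(-110) + (-0.002222)·(-75) = 241.94 m.
That is higher than the 241.1 m at P-3, so the point is upgradient.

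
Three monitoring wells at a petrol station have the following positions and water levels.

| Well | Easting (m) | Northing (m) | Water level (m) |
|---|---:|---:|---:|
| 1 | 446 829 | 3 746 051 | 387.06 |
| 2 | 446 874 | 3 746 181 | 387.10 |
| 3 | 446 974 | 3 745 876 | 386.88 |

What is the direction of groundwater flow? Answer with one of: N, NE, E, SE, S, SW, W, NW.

SE

Taking 1 as reference: 2−1 = (45, 130, +0.04); 3−1 = (145, -175, -0.18).
Determinant of the coordinate differences = 45·(-175) − 145·130 = -26725.
∂h/∂x = [(+0.04)·(-175) − (-0.18)·130] / -26725 = -0.0006137
∂h/∂y = [45·(-0.18) − 145·(+0.04)] / -26725 = +0.0005201
Flow = −∇h = (+0.0006137 east, -0.0005201 north), which points southeast.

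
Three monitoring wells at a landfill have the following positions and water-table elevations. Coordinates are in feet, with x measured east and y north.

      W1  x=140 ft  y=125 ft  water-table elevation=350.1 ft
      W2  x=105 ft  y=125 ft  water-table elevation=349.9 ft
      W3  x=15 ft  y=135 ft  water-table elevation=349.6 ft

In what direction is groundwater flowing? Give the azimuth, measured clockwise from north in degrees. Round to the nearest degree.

195°

Three-point gradient (reference W1): Δ to W2 = (-35, 0, -0.2), Δ to W3 = (-125, 10, -0.5).
∂h/∂x = +0.005714, ∂h/∂y = +0.02143 (det = -350).
Flow direction (−∇h) has components (-0.005714 E, -0.02143 N).
Azimuth = atan2(E, N) = atan2(-0.005714, -0.02143) = 194.9° ≈ 195°.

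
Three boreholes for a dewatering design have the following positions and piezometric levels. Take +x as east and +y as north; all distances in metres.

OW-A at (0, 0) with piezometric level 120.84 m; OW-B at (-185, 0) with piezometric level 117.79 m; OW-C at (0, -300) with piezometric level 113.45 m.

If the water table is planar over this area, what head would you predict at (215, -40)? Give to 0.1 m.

∂h/∂x = (117.79 − 120.84) / (-185 − 0) = +0.01649
∂h/∂y = (113.45 − 120.84) / (-300 − 0) = +0.02463
h(215, -40) = 120.84 + (+0.01649)·(215) + (+0.02463)·(-40) = 120.84 +3.545 -0.985 = 123.399 m.

123.4 m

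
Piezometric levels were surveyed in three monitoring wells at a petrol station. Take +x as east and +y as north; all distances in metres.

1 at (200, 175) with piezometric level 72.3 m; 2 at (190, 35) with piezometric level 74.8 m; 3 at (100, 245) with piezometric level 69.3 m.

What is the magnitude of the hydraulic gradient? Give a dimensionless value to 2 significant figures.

Differences from 1: to 2 (Δx, Δy, Δh) = (-10, -140, +2.5); to 3 = (-100, 70, -3.0).
Solve a·Δx + b·Δy = Δh: det = (-10)·70 − (-100)·(-140) = -14700.
∂h/∂x = [(+2.5)·70 − (-3.0)·(-140)] / -14700 = +0.01667
∂h/∂y = [(-10)·(-3.0) − (-100)·(+2.5)] / -14700 = -0.01905
|∇h| = √(0.01667² + -0.01905²) = 0.02531

0.025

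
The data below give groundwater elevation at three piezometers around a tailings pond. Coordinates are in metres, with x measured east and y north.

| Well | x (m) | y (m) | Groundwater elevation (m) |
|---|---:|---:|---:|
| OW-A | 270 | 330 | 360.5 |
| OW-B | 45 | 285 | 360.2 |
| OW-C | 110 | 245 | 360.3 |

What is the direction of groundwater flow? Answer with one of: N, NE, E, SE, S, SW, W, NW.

Taking OW-A as reference: OW-B−OW-A = (-225, -45, -0.3); OW-C−OW-A = (-160, -85, -0.2).
Solve a·Δx + b·Δy = Δh: det = (-225)·(-85) − (-160)·(-45) = 11925.
∂h/∂x = [(-0.3)·(-85) − (-0.2)·(-45)] / 11925 = +0.001384
∂h/∂y = [(-225)·(-0.2) − (-160)·(-0.3)] / 11925 = -0.0002516
Flow = −∇h = (-0.001384 east, +0.0002516 north), which points west.

W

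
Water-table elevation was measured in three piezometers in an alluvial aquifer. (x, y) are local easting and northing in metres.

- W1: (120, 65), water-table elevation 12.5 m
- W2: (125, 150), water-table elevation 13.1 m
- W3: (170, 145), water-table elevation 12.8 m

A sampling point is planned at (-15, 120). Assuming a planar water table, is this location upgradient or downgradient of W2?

upgradient

Three-point gradient (reference W1): Δ to W2 = (5, 85, +0.6), Δ to W3 = (50, 80, +0.3).
∂h/∂x = -0.005844, ∂h/∂y = +0.007403 (det = -3850).
Head at (-15, 120) = 12.5 + (-0.005844)·(-135) + (+0.007403)·(55) = 13.70 m.
That is higher than the 13.1 m at W2, so the point is upgradient.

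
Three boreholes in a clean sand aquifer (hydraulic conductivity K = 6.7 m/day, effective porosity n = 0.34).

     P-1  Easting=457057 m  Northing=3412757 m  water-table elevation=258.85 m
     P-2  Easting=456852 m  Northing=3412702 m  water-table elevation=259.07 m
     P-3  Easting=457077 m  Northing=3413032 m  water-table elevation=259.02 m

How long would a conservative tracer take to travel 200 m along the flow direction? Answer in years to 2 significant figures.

19 years

With h = a·x + b·y + c and P-1 as origin, the differences give:
  (-205)·a + (-55)·b = +0.22
  20·a + 275·b = +0.17
Eliminate b (×275 and ×(-55), subtract): -55275·a = 69.850 → a = ∂h/∂x = -0.001264
Back-substitute: b = ∂h/∂y = +0.0007101.
|∇h| = √(-0.001264² + 0.0007101²) = 0.00145
Seepage velocity v = K·i/n = 6.7 × 0.00145 / 0.34 = 0.02857 m/day.
t = 200 / 0.02857 = 7000 days = 19.2 years.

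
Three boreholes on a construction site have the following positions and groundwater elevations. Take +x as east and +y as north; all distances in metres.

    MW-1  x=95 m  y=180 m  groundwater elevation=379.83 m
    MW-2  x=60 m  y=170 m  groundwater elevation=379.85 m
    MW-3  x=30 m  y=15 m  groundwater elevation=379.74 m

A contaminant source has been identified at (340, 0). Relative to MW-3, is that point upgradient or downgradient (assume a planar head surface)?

downgradient

With h = a·x + b·y + c and MW-1 as origin, the differences give:
  (-35)·a + (-10)·b = +0.02
  (-65)·a + (-165)·b = -0.09
Eliminate b (×(-165) and ×(-10), subtract): 5125·a = -4.200 → a = ∂h/∂x = -0.0008195
Back-substitute: b = ∂h/∂y = +0.0008683.
Head at (340, 0) = 379.83 + (-0.0008195)·(245) + (+0.0008683)·(-180) = 379.47 m.
That is lower than the 379.74 m at MW-3, so the point is downgradient.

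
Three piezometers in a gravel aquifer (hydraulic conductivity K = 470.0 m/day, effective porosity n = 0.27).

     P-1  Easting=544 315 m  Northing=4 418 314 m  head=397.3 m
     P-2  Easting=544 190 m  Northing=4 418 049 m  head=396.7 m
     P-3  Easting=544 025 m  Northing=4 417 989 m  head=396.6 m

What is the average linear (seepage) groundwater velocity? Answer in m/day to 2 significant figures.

Differences from P-1: to P-2 (Δx, Δy, Δh) = (-125, -265, -0.6); to P-3 = (-290, -325, -0.7).
Solve a·Δx + b·Δy = Δh: det = (-125)·(-325) − (-290)·(-265) = -36225.
∂h/∂x = [(-0.6)·(-325) − (-0.7)·(-265)] / -36225 = -0.0002622
∂h/∂y = [(-125)·(-0.7) − (-290)·(-0.6)] / -36225 = +0.002388
|∇h| = √(-0.0002622² + 0.002388²) = 0.002402
Seepage velocity v = K·i/n = 470.0 × 0.002402 / 0.27 = 4.181 m/day.

4.2 m/day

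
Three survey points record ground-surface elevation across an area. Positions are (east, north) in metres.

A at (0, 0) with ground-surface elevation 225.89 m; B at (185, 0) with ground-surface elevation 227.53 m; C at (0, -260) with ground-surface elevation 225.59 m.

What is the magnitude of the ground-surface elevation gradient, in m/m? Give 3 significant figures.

0.00894 m/m

∂z/∂x = (227.53 − 225.89) / (185 − 0) = +0.008865
∂z/∂y = (225.59 − 225.89) / (-260 − 0) = +0.001154
|∇f| = √(0.008865² + 0.001154²) = 0.00894 m/m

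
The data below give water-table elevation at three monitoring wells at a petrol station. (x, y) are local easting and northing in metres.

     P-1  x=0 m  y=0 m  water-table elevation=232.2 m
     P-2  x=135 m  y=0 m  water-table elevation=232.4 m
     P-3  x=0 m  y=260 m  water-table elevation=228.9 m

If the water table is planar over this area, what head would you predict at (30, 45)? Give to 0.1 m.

231.7 m

∂h/∂x = (232.4 − 232.2) / (135 − 0) = +0.001481
∂h/∂y = (228.9 − 232.2) / (260 − 0) = -0.01269
h(30, 45) = 232.2 + (+0.001481)·(30) + (-0.01269)·(45) = 232.2 +0.044 -0.571 = 231.673 m.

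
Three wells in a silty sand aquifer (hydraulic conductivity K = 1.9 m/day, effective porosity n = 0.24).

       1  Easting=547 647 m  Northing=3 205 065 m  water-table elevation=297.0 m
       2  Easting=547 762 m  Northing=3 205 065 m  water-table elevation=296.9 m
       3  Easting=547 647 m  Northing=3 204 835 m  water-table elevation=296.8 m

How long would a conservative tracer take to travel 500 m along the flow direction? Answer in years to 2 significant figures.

140 years

∂h/∂x = (296.9 − 297.0) / (547762 − 547647) = -0.0008696
∂h/∂y = (296.8 − 297.0) / (3204835 − 3205065) = +0.0008696
|∇h| = √(-0.0008696² + 0.0008696²) = 0.00123
Seepage velocity v = K·i/n = 1.9 × 0.00123 / 0.24 = 0.009737 m/day.
t = 500 / 0.009737 = 5.135e+04 days = 141 years.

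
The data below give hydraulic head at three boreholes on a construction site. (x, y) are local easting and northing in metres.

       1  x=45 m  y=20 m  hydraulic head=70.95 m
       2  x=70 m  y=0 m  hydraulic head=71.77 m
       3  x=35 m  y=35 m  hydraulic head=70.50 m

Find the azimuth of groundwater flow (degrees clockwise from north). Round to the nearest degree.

313°

Taking 1 as reference: 2−1 = (25, -20, +0.82); 3−1 = (-10, 15, -0.45).
Determinant of the coordinate differences = 25·15 − (-10)·(-20) = 175.
∂h/∂x = [(+0.82)·15 − (-0.45)·(-20)] / 175 = +0.01886
∂h/∂y = [25·(-0.45) − (-10)·(+0.82)] / 175 = -0.01743
Flow direction (−∇h) has components (-0.01886 E, +0.01743 N).
Azimuth = atan2(E, N) = atan2(-0.01886, +0.01743) = 312.7° ≈ 313°.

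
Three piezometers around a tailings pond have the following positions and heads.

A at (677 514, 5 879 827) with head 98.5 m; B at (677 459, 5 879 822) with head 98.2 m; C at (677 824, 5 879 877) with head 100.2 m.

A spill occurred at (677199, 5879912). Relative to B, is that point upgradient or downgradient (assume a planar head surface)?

downgradient

Three-point gradient (reference A): Δ to B = (-55, -5, -0.3), Δ to C = (310, 50, +1.7).
∂h/∂x = +0.005417, ∂h/∂y = +0.0004167 (det = -1200).
Head at (677199, 5879912) = 98.5 + (+0.005417)·(-315) + (+0.0004167)·(85) = 96.83 m.
That is lower than the 98.2 m at B, so the point is downgradient.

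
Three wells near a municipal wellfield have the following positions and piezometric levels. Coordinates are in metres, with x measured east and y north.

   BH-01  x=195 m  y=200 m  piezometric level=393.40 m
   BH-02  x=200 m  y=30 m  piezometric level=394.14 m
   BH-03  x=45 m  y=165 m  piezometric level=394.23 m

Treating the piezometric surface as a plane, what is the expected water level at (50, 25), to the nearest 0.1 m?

Three-point gradient (reference BH-01): Δ to BH-02 = (5, -170, +0.74), Δ to BH-03 = (-150, -35, +0.83).
∂h/∂x = -0.004487, ∂h/∂y = -0.004485 (det = -25675).
h(50, 25) = 393.40 + (-0.004487)·(-145) + (-0.004485)·(-175) = 393.40 +0.651 +0.785 = 394.835 m.

394.8 m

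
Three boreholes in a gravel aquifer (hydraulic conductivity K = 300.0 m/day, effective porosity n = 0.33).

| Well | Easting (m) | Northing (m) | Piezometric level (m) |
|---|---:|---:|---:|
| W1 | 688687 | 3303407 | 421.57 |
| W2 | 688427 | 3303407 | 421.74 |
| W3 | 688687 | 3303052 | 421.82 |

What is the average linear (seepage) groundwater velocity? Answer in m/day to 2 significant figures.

∂h/∂x = (421.74 − 421.57) / (688427 − 688687) = -0.0006538
∂h/∂y = (421.82 − 421.57) / (3303052 − 3303407) = -0.0007042
|∇h| = √(-0.0006538² + -0.0007042²) = 0.0009609
Seepage velocity v = K·i/n = 300.0 × 0.0009609 / 0.33 = 0.8735 m/day.

0.87 m/day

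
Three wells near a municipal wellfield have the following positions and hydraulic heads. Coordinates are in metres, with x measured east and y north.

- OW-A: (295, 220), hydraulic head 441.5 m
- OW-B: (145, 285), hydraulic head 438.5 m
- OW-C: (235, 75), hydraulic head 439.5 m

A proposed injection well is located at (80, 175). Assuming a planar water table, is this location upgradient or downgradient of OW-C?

Taking OW-A as reference: OW-B−OW-A = (-150, 65, -3.0); OW-C−OW-A = (-60, -145, -2.0).
Solve a·Δx + b·Δy = Δh: det = (-150)·(-145) − (-60)·65 = 25650.
∂h/∂x = [(-3.0)·(-145) − (-2.0)·65] / 25650 = +0.02203
∂h/∂y = [(-150)·(-2.0) − (-60)·(-3.0)] / 25650 = +0.004678
Head at (80, 175) = 441.5 + (+0.02203)·(-215) + (+0.004678)·(-45) = 436.55 m.
That is lower than the 439.5 m at OW-C, so the point is downgradient.

downgradient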